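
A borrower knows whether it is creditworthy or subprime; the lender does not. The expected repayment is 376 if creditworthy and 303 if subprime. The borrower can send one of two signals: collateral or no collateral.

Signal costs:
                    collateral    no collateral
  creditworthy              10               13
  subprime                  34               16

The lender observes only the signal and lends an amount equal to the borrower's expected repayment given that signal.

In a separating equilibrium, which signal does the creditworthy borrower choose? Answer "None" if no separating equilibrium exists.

Try creditworthy → collateral, subprime → no collateral:
  If types separate, collateral earns payment 376 and no collateral earns 303.
  Creditworthy: collateral gives 376 − 10 = 366; no collateral gives 303 − 13 = 290. No deviation. ✓
  Subprime: no collateral gives 303 − 16 = 287; collateral gives 376 − 34 = 342. Would deviate. ✗
Try creditworthy → no collateral, subprime → collateral:
  If types separate, no collateral earns payment 376 and collateral earns 303.
  Creditworthy: no collateral gives 376 − 13 = 363; collateral gives 303 − 10 = 293. No deviation. ✓
  Subprime: collateral gives 303 − 34 = 269; no collateral gives 376 − 16 = 360. Would deviate. ✗
Neither assignment is incentive-compatible.

None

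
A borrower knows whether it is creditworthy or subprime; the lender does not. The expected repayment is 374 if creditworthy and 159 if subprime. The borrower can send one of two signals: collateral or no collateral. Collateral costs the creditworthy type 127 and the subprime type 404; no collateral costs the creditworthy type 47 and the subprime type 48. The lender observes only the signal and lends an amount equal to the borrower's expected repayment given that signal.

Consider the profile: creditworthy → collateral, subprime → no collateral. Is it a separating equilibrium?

Yes

If types separate, collateral earns payment 374 and no collateral earns 159.
Creditworthy: collateral gives 374 − 127 = 247; no collateral gives 159 − 47 = 112. No deviation. ✓
Subprime: no collateral gives 159 − 48 = 111; collateral gives 374 − 404 = -30. No deviation. ✓
Neither type gains from mimicking the other.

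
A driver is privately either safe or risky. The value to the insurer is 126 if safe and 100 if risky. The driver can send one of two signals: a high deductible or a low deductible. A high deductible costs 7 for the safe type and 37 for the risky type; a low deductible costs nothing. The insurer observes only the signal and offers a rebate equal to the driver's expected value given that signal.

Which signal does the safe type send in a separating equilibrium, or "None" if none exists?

Try safe → high deductible, risky → low deductible:
  If types separate, high deductible earns payment 126 and low deductible earns 100.
  Safe: high deductible gives 126 − 7 = 119; low deductible gives 100 − 0 = 100. No deviation. ✓
  Risky: low deductible gives 100 − 0 = 100; high deductible gives 126 − 37 = 89. No deviation. ✓
Both hold — the safe type sends high deductible.

high deductible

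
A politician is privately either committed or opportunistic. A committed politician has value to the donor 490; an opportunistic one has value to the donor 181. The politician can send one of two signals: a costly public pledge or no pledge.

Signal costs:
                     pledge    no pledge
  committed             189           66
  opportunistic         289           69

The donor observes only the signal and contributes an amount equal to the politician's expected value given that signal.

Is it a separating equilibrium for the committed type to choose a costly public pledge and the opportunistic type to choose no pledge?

Under separation the donor infers type exactly: pledge → committed (pays 490), no pledge → opportunistic (pays 181).
Committed: pledge gives 490 − 189 = 301; no pledge gives 181 − 66 = 115. No deviation. ✓
Opportunistic: no pledge gives 181 − 69 = 112; pledge gives 490 − 289 = 201. Would deviate. ✗

No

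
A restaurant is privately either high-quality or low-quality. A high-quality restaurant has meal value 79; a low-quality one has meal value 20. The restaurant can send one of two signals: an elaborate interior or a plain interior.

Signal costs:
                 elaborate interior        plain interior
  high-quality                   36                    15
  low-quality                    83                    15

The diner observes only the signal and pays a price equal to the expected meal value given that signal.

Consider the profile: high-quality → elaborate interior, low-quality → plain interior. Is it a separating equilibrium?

Under separation the diner infers type exactly: elaborate interior → high-quality (pays 79), plain interior → low-quality (pays 20).
High-quality: elaborate interior gives 79 − 36 = 43; plain interior gives 20 − 15 = 5. No deviation. ✓
Low-quality: plain interior gives 20 − 15 = 5; elaborate interior gives 79 − 83 = -4. No deviation. ✓
Neither type gains from mimicking the other.

Yes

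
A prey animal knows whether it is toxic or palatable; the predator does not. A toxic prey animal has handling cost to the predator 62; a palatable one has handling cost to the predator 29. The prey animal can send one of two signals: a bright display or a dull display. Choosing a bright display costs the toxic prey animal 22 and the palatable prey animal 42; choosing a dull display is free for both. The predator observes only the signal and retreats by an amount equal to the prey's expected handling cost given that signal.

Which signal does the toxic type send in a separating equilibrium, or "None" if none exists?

bright display

Try toxic → bright display, palatable → dull display:
  If types separate, bright display earns payment 62 and dull display earns 29.
  Toxic: bright display gives 62 − 22 = 40; dull display gives 29 − 0 = 29. No deviation. ✓
  Palatable: dull display gives 29 − 0 = 29; bright display gives 62 − 42 = 20. No deviation. ✓
Both hold — the toxic type sends bright display.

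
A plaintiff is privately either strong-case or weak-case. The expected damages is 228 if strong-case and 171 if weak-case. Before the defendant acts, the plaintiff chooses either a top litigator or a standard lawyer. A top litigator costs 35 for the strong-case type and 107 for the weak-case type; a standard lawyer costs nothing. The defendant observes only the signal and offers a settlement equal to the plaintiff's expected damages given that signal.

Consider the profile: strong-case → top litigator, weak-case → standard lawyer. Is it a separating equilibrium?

Yes

If types separate, top litigator earns payment 228 and standard lawyer earns 171.
Strong-case: top litigator gives 228 − 35 = 193; standard lawyer gives 171 − 0 = 171. No deviation. ✓
Weak-case: standard lawyer gives 171 − 0 = 171; top litigator gives 228 − 107 = 121. No deviation. ✓
Both incentive constraints hold.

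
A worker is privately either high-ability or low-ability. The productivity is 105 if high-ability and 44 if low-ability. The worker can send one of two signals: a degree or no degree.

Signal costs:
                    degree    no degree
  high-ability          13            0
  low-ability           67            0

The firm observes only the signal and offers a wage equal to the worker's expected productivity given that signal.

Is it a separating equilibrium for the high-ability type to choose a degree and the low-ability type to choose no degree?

If types separate, degree earns payment 105 and no degree earns 44.
High-ability: degree gives 105 − 13 = 92; no degree gives 44 − 0 = 44. No deviation. ✓
Low-ability: no degree gives 44 − 0 = 44; degree gives 105 − 67 = 38. No deviation. ✓
Neither type gains from mimicking the other.

Yes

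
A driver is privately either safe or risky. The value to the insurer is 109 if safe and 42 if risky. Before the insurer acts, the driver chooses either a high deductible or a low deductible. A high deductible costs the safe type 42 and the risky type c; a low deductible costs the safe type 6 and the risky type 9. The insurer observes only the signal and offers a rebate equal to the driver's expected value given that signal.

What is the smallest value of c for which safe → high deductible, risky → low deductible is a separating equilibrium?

76

Under separation: high deductible → safe (pays 109); low deductible → risky (pays 42).
Safe: 109 − 42 = 67 ≥ 42 − 6 = 36. Holds regardless of c. ✓
Risky: 42 − 9 ≥ 109 − c, so c ≥ 109 − 33 = 76.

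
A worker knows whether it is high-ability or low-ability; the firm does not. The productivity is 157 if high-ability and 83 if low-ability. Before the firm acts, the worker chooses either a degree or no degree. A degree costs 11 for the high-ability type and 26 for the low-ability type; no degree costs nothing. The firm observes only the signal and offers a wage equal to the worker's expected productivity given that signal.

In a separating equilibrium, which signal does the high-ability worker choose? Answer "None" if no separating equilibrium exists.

Try high-ability → degree, low-ability → no degree:
  If types separate, degree earns payment 157 and no degree earns 83.
  High-ability: degree gives 157 − 11 = 146; no degree gives 83 − 0 = 83. No deviation. ✓
  Low-ability: no degree gives 83 − 0 = 83; degree gives 157 − 26 = 131. Would deviate. ✗
Try high-ability → no degree, low-ability → degree:
  If types separate, no degree earns payment 157 and degree earns 83.
  High-ability: no degree gives 157 − 0 = 157; degree gives 83 − 11 = 72. No deviation. ✓
  Low-ability: degree gives 83 − 26 = 57; no degree gives 157 − 0 = 157. Would deviate. ✗
Neither assignment is incentive-compatible.

None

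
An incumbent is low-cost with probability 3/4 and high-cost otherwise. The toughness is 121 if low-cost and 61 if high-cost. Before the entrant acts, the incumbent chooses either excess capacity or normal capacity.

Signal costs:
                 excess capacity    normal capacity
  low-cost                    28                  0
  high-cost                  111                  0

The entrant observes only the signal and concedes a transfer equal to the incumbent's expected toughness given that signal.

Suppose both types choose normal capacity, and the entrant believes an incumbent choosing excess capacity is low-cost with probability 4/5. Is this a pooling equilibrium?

Yes

At the pooled signal (normal capacity) the entrant holds the prior 3/4 and pays 3/4·121 + 1/4·61 = 106. Off-path (excess capacity) belief 4/5 gives 4/5·121 + 1/5·61 = 109.
Low-cost: normal capacity gives 106 − 0 = 106; excess capacity gives 109 − 28 = 81. Stays. ✓
High-cost: normal capacity gives 106 − 0 = 106; excess capacity gives 109 − 111 = -2. Stays. ✓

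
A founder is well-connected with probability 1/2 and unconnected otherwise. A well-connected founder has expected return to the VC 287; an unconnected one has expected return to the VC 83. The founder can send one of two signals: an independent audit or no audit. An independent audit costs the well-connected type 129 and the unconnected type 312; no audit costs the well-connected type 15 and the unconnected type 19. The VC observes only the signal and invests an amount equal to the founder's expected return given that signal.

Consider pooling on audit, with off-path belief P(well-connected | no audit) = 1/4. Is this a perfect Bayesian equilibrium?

No

At the pooled signal (audit) the VC holds the prior 1/2 and pays 1/2·287 + 1/2·83 = 185. Off-path (no audit) belief 1/4 gives 1/4·287 + 3/4·83 = 134.
Well-connected: audit gives 185 − 129 = 56; no audit gives 134 − 15 = 119. Deviates. ✗
Unconnected: audit gives 185 − 312 = -127; no audit gives 134 − 19 = 115. Deviates. ✗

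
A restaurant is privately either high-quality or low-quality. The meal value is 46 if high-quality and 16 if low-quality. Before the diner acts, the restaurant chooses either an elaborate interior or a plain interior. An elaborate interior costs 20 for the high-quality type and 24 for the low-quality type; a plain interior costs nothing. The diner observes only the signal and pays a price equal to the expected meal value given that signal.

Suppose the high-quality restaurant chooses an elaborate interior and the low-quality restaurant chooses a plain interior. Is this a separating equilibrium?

Under separation the diner infers type exactly: elaborate interior → high-quality (pays 46), plain interior → low-quality (pays 16).
High-quality: elaborate interior gives 46 − 20 = 26; plain interior gives 16 − 0 = 16. No deviation. ✓
Low-quality: plain interior gives 16 − 0 = 16; elaborate interior gives 46 − 24 = 22. Would deviate. ✗

No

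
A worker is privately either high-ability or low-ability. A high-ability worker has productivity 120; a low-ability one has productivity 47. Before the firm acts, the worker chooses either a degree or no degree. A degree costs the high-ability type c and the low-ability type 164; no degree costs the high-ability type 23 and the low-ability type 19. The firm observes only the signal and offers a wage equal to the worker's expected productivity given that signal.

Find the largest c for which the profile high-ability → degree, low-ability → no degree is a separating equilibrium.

96

Under separation: degree → high-ability (pays 120); no degree → low-ability (pays 47).
Low-ability: 47 − 19 = 28 ≥ 120 − 164 = -44. Holds regardless of c. ✓
High-ability: 120 − c ≥ 47 − 23, so c ≤ 120 − 24 = 96.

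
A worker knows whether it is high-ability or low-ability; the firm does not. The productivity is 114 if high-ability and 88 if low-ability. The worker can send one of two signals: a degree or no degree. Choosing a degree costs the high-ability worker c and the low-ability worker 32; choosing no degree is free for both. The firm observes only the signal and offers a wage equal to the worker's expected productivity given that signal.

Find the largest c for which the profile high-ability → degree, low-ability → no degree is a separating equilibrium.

Under separation: degree → high-ability (pays 114); no degree → low-ability (pays 88).
Low-ability: 88 − 0 = 88 ≥ 114 − 32 = 82. Holds regardless of c. ✓
High-ability: 114 − c ≥ 88 − 0, so c ≤ 114 − 88 = 26.

26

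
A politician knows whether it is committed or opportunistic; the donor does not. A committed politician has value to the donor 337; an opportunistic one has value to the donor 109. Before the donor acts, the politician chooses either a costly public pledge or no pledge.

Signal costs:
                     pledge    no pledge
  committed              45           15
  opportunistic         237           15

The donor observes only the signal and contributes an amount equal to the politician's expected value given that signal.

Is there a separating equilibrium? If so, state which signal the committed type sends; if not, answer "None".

Try committed → pledge, opportunistic → no pledge:
  If types separate, pledge earns payment 337 and no pledge earns 109.
  Committed: pledge gives 337 − 45 = 292; no pledge gives 109 − 15 = 94. No deviation. ✓
  Opportunistic: no pledge gives 109 − 15 = 94; pledge gives 337 − 237 = 100. Would deviate. ✗
Try committed → no pledge, opportunistic → pledge:
  If types separate, no pledge earns payment 337 and pledge earns 109.
  Committed: no pledge gives 337 − 15 = 322; pledge gives 109 − 45 = 64. No deviation. ✓
  Opportunistic: pledge gives 109 − 237 = -128; no pledge gives 337 − 15 = 322. Would deviate. ✗
Neither assignment is incentive-compatible.

None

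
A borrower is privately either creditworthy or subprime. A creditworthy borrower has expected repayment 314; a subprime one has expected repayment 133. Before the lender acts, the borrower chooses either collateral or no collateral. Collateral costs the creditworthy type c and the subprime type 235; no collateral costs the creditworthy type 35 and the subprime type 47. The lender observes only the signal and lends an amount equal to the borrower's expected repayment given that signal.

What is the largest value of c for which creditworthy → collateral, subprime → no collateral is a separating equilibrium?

Under separation: collateral → creditworthy (pays 314); no collateral → subprime (pays 133).
Subprime: 133 − 47 = 86 ≥ 314 − 235 = 79. Holds regardless of c. ✓
Creditworthy: 314 − c ≥ 133 − 35, so c ≤ 314 − 98 = 216.

216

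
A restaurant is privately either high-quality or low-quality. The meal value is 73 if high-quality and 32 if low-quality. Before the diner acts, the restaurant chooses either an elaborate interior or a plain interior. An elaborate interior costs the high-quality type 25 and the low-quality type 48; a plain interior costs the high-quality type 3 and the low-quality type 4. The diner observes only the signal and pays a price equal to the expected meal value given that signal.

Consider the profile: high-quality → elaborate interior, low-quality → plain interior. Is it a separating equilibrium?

Yes

Under separation the diner infers type exactly: elaborate interior → high-quality (pays 73), plain interior → low-quality (pays 32).
High-quality: elaborate interior gives 73 − 25 = 48; plain interior gives 32 − 3 = 29. No deviation. ✓
Low-quality: plain interior gives 32 − 4 = 28; elaborate interior gives 73 − 48 = 25. No deviation. ✓
Neither type gains from mimicking the other.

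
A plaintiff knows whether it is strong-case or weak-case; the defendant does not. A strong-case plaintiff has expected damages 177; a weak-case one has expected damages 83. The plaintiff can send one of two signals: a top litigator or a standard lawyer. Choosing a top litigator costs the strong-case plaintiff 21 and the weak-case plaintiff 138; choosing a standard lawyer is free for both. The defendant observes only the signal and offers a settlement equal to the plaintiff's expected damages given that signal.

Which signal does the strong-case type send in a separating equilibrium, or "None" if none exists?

top litigator

Try strong-case → top litigator, weak-case → standard lawyer:
  If types separate, top litigator earns payment 177 and standard lawyer earns 83.
  Strong-case: top litigator gives 177 − 21 = 156; standard lawyer gives 83 − 0 = 83. No deviation. ✓
  Weak-case: standard lawyer gives 83 − 0 = 83; top litigator gives 177 − 138 = 39. No deviation. ✓
Both hold — the strong-case type sends top litigator.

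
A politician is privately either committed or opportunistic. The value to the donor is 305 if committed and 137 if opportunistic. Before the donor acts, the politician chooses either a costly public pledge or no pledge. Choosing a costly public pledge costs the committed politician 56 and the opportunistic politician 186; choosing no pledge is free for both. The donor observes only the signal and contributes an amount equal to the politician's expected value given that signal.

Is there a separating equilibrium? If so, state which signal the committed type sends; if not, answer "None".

Try committed → pledge, opportunistic → no pledge:
  If types separate, pledge earns payment 305 and no pledge earns 137.
  Committed: pledge gives 305 − 56 = 249; no pledge gives 137 − 0 = 137. No deviation. ✓
  Opportunistic: no pledge gives 137 − 0 = 137; pledge gives 305 − 186 = 119. No deviation. ✓
Both hold — the committed type sends pledge.

pledge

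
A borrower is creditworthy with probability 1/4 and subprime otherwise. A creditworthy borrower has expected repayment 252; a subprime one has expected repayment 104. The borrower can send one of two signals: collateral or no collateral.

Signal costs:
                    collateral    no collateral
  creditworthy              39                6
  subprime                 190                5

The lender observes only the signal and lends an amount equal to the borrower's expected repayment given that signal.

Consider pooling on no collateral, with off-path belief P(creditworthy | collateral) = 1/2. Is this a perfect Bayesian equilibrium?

At the pooled signal (no collateral) the lender holds the prior 1/4 and pays 1/4·252 + 3/4·104 = 141. Off-path (collateral) belief 1/2 gives 1/2·252 + 1/2·104 = 178.
Creditworthy: no collateral gives 141 − 6 = 135; collateral gives 178 − 39 = 139. Deviates. ✗
Subprime: no collateral gives 141 − 5 = 136; collateral gives 178 − 190 = -12. Stays. ✓

No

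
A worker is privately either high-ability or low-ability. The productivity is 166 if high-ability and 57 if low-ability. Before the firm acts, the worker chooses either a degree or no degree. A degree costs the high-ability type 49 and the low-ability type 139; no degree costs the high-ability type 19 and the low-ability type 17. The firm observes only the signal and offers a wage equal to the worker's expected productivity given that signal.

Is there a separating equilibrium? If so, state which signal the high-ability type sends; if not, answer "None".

degree

Try high-ability → degree, low-ability → no degree:
  Under separation the firm infers type exactly: degree → high-ability (pays 166), no degree → low-ability (pays 57).
  High-ability: degree gives 166 − 49 = 117; no degree gives 57 − 19 = 38. No deviation. ✓
  Low-ability: no degree gives 57 − 17 = 40; degree gives 166 − 139 = 27. No deviation. ✓
Both hold — the high-ability type sends degree.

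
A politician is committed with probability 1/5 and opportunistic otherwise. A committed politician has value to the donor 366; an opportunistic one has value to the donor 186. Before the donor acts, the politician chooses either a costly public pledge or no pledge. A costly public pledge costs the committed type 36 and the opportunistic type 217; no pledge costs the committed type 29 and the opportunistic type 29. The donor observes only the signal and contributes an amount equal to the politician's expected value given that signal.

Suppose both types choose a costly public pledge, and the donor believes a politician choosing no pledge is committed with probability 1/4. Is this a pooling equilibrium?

At the pooled signal (pledge) the donor holds the prior 1/5 and pays 1/5·366 + 4/5·186 = 222. Off-path (no pledge) belief 1/4 gives 1/4·366 + 3/4·186 = 231.
Committed: pledge gives 222 − 36 = 186; no pledge gives 231 − 29 = 202. Deviates. ✗
Opportunistic: pledge gives 222 − 217 = 5; no pledge gives 231 − 29 = 202. Deviates. ✗

No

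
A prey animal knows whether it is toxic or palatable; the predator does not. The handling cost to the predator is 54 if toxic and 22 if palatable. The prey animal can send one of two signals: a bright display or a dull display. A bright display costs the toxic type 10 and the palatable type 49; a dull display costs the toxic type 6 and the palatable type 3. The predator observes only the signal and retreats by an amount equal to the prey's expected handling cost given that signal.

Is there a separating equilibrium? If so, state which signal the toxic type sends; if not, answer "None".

Try toxic → bright display, palatable → dull display:
  If types separate, bright display earns payment 54 and dull display earns 22.
  Toxic: bright display gives 54 − 10 = 44; dull display gives 22 − 6 = 16. No deviation. ✓
  Palatable: dull display gives 22 − 3 = 19; bright display gives 54 − 49 = 5. No deviation. ✓
Both hold — the toxic type sends bright display.

bright display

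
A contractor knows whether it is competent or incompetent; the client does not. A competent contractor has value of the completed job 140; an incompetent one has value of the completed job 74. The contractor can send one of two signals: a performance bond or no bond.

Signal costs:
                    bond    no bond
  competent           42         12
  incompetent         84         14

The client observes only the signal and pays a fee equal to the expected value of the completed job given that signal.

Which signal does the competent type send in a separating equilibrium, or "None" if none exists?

bond

Try competent → bond, incompetent → no bond:
  If types separate, bond earns payment 140 and no bond earns 74.
  Competent: bond gives 140 − 42 = 98; no bond gives 74 − 12 = 62. No deviation. ✓
  Incompetent: no bond gives 74 − 14 = 60; bond gives 140 − 84 = 56. No deviation. ✓
Both hold — the competent type sends bond.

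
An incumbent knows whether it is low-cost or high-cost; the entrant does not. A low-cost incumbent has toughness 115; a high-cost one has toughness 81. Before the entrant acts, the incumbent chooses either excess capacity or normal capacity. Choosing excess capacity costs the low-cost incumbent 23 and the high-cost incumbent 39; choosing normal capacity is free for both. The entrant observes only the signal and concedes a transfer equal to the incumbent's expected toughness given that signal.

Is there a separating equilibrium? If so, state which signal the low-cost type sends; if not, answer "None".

excess capacity

Try low-cost → excess capacity, high-cost → normal capacity:
  Under separation the entrant infers type exactly: excess capacity → low-cost (pays 115), normal capacity → high-cost (pays 81).
  Low-cost: excess capacity gives 115 − 23 = 92; normal capacity gives 81 − 0 = 81. No deviation. ✓
  High-cost: normal capacity gives 81 − 0 = 81; excess capacity gives 115 − 39 = 76. No deviation. ✓
Both hold — the low-cost type sends excess capacity.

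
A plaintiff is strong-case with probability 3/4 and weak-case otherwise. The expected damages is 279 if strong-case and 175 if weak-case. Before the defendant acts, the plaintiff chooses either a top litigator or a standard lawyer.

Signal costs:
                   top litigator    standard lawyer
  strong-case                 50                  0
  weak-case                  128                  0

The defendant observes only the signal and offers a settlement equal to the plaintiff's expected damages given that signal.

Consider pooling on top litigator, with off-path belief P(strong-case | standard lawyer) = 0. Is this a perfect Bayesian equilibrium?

At the pooled signal (top litigator) the defendant holds the prior 3/4 and pays 3/4·279 + 1/4·175 = 253. Off-path (standard lawyer) belief 0 gives 0·279 + 1·175 = 175.
Strong-case: top litigator gives 253 − 50 = 203; standard lawyer gives 175 − 0 = 175. Stays. ✓
Weak-case: top litigator gives 253 − 128 = 125; standard lawyer gives 175 − 0 = 175. Deviates. ✗

No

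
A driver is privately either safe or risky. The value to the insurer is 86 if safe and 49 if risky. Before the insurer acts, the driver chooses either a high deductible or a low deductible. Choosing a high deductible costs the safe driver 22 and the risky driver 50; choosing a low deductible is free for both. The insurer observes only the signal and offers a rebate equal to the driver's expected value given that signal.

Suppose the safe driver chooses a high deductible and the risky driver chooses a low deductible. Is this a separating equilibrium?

If types separate, high deductible earns payment 86 and low deductible earns 49.
Safe: high deductible gives 86 − 22 = 64; low deductible gives 49 − 0 = 49. No deviation. ✓
Risky: low deductible gives 49 − 0 = 49; high deductible gives 86 − 50 = 36. No deviation. ✓
Neither type gains from mimicking the other.

Yes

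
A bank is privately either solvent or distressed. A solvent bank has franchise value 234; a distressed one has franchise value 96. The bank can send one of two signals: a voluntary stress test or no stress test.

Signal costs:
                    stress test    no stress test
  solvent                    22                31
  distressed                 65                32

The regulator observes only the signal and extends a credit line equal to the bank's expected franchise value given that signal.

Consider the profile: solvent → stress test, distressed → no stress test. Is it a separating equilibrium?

No

If types separate, stress test earns payment 234 and no stress test earns 96.
Solvent: stress test gives 234 − 22 = 212; no stress test gives 96 − 31 = 65. No deviation. ✓
Distressed: no stress test gives 96 − 32 = 64; stress test gives 234 − 65 = 169. Would deviate. ✗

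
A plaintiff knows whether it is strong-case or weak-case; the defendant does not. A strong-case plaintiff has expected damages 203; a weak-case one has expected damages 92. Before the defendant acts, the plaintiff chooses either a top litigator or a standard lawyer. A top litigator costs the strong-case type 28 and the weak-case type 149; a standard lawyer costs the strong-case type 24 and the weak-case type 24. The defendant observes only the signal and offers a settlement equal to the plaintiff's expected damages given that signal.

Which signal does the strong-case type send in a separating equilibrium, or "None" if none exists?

Try strong-case → top litigator, weak-case → standard lawyer:
  Under separation the defendant infers type exactly: top litigator → strong-case (pays 203), standard lawyer → weak-case (pays 92).
  Strong-case: top litigator gives 203 − 28 = 175; standard lawyer gives 92 − 24 = 68. No deviation. ✓
  Weak-case: standard lawyer gives 92 − 24 = 68; top litigator gives 203 − 149 = 54. No deviation. ✓
Both hold — the strong-case type sends top litigator.

top litigator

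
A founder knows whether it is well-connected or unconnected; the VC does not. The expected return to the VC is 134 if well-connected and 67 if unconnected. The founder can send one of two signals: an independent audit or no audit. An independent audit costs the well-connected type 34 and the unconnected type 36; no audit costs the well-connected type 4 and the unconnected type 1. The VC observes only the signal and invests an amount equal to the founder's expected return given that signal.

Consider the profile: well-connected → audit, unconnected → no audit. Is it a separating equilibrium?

No

Under separation the VC infers type exactly: audit → well-connected (pays 134), no audit → unconnected (pays 67).
Well-connected: audit gives 134 − 34 = 100; no audit gives 67 − 4 = 63. No deviation. ✓
Unconnected: no audit gives 67 − 1 = 66; audit gives 134 − 36 = 98. Would deviate. ✗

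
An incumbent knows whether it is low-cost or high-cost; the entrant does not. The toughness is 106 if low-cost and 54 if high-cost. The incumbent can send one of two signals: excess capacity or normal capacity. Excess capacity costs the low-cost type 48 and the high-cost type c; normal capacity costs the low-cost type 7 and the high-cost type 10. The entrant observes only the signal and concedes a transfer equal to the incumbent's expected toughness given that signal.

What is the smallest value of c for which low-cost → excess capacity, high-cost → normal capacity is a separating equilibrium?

62

Under separation: excess capacity → low-cost (pays 106); normal capacity → high-cost (pays 54).
Low-cost: 106 − 48 = 58 ≥ 54 − 7 = 47. Holds regardless of c. ✓
High-cost: 54 − 10 ≥ 106 − c, so c ≥ 106 − 44 = 62.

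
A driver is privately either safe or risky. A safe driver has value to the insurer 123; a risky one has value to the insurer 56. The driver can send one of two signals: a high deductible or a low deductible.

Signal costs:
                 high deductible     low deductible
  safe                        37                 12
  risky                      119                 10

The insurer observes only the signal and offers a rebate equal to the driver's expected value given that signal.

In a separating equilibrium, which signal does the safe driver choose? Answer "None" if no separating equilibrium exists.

high deductible

Try safe → high deductible, risky → low deductible:
  Under separation the insurer infers type exactly: high deductible → safe (pays 123), low deductible → risky (pays 56).
  Safe: high deductible gives 123 − 37 = 86; low deductible gives 56 − 12 = 44. No deviation. ✓
  Risky: low deductible gives 56 − 10 = 46; high deductible gives 123 − 119 = 4. No deviation. ✓
Both hold — the safe type sends high deductible.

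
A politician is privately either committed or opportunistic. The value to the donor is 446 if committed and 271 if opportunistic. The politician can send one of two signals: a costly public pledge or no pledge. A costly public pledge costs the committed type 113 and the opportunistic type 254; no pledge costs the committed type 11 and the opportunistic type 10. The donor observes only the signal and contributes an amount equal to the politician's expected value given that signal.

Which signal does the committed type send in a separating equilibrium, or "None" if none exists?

Try committed → pledge, opportunistic → no pledge:
  If types separate, pledge earns payment 446 and no pledge earns 271.
  Committed: pledge gives 446 − 113 = 333; no pledge gives 271 − 11 = 260. No deviation. ✓
  Opportunistic: no pledge gives 271 − 10 = 261; pledge gives 446 − 254 = 192. No deviation. ✓
Both hold — the committed type sends pledge.

pledge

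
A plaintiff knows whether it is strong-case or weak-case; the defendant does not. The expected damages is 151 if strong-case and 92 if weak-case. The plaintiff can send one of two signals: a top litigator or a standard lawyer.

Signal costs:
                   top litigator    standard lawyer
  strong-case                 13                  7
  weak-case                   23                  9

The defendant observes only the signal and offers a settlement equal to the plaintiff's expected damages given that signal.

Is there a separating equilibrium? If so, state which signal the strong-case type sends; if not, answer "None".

None

Try strong-case → top litigator, weak-case → standard lawyer:
  If types separate, top litigator earns payment 151 and standard lawyer earns 92.
  Strong-case: top litigator gives 151 − 13 = 138; standard lawyer gives 92 − 7 = 85. No deviation. ✓
  Weak-case: standard lawyer gives 92 − 9 = 83; top litigator gives 151 − 23 = 128. Would deviate. ✗
Try strong-case → standard lawyer, weak-case → top litigator:
  If types separate, standard lawyer earns payment 151 and top litigator earns 92.
  Strong-case: standard lawyer gives 151 − 7 = 144; top litigator gives 92 − 13 = 79. No deviation. ✓
  Weak-case: top litigator gives 92 − 23 = 69; standard lawyer gives 151 − 9 = 142. Would deviate. ✗
Neither assignment is incentive-compatible.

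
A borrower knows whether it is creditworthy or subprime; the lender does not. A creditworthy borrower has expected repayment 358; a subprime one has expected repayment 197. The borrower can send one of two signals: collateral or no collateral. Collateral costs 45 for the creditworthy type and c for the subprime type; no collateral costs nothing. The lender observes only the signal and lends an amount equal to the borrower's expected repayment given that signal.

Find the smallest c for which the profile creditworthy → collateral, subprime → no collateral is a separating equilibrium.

161

Under separation: collateral → creditworthy (pays 358); no collateral → subprime (pays 197).
Creditworthy: 358 − 45 = 313 ≥ 197 − 0 = 197. Holds regardless of c. ✓
Subprime: 197 − 0 ≥ 358 − c, so c ≥ 358 − 197 = 161.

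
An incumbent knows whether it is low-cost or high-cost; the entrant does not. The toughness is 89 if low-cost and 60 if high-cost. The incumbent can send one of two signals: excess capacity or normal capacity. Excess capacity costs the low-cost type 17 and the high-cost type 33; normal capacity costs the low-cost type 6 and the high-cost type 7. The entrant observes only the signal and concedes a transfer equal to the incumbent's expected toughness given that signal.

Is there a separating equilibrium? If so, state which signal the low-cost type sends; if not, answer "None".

Try low-cost → excess capacity, high-cost → normal capacity:
  Under separation the entrant infers type exactly: excess capacity → low-cost (pays 89), normal capacity → high-cost (pays 60).
  Low-cost: excess capacity gives 89 − 17 = 72; normal capacity gives 60 − 6 = 54. No deviation. ✓
  High-cost: normal capacity gives 60 − 7 = 53; excess capacity gives 89 − 33 = 56. Would deviate. ✗
Try low-cost → normal capacity, high-cost → excess capacity:
  Under separation the entrant infers type exactly: normal capacity → low-cost (pays 89), excess capacity → high-cost (pays 60).
  Low-cost: normal capacity gives 89 − 6 = 83; excess capacity gives 60 − 17 = 43. No deviation. ✓
  High-cost: excess capacity gives 60 − 33 = 27; normal capacity gives 89 − 7 = 82. Would deviate. ✗
Neither assignment is incentive-compatible.

None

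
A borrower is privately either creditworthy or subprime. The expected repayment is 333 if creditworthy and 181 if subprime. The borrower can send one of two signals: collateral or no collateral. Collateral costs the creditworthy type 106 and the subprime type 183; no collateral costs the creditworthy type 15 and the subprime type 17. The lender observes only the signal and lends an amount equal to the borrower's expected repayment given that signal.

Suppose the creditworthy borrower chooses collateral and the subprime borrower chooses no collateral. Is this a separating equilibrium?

If types separate, collateral earns payment 333 and no collateral earns 181.
Creditworthy: collateral gives 333 − 106 = 227; no collateral gives 181 − 15 = 166. No deviation. ✓
Subprime: no collateral gives 181 − 17 = 164; collateral gives 333 − 183 = 150. No deviation. ✓
Both incentive constraints hold.

Yes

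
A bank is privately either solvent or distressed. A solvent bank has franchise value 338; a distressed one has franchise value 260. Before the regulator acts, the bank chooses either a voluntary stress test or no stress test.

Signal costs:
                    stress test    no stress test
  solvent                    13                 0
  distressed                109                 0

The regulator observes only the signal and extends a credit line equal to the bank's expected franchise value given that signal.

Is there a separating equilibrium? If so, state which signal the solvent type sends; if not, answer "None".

stress test

Try solvent → stress test, distressed → no stress test:
  Under separation the regulator infers type exactly: stress test → solvent (pays 338), no stress test → distressed (pays 260).
  Solvent: stress test gives 338 − 13 = 325; no stress test gives 260 − 0 = 260. No deviation. ✓
  Distressed: no stress test gives 260 − 0 = 260; stress test gives 338 − 109 = 229. No deviation. ✓
Both hold — the solvent type sends stress test.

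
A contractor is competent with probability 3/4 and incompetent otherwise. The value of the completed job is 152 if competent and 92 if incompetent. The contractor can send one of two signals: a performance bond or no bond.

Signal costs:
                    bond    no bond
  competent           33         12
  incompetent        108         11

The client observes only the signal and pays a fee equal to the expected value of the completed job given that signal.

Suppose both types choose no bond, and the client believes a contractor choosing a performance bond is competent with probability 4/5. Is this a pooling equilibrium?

Yes

At the pooled signal (no bond) the client holds the prior 3/4 and pays 3/4·152 + 1/4·92 = 137. Off-path (bond) belief 4/5 gives 4/5·152 + 1/5·92 = 140.
Competent: no bond gives 137 − 12 = 125; bond gives 140 − 33 = 107. Stays. ✓
Incompetent: no bond gives 137 − 11 = 126; bond gives 140 − 108 = 32. Stays. ✓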